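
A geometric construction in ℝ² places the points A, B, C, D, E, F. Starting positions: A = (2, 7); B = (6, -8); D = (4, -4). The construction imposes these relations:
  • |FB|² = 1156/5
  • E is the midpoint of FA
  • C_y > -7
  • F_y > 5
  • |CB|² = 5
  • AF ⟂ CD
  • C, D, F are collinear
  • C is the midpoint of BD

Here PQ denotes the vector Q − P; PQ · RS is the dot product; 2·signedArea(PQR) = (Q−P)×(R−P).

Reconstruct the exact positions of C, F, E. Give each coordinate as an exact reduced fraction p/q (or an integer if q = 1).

C = (5, -6)
E = (3/5, 63/10)
F = (-4/5, 28/5)

1. C_x = 5  [C is the midpoint of BD]
2. C_y = -6  [C is the midpoint of BD]
   → C = (5, -6)
3. F_x = -4/5  [C, D, F are collinear ∩ AF ⟂ CD]
4. F_y = 28/5  [C, D, F are collinear ∩ AF ⟂ CD]
   → F = (-4/5, 28/5)
5. E_x = 3/5  [E is the midpoint of FA]
6. E_y = 63/10  [E is the midpoint of FA]
   → E = (3/5, 63/10)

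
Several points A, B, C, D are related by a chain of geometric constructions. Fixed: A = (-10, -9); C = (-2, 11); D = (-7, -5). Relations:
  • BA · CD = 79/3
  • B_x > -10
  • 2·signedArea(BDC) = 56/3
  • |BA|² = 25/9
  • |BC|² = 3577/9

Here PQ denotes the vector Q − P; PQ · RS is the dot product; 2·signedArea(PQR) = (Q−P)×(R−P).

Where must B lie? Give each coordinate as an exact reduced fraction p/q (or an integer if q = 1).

1. B_x = -9  [2·signedArea(BDC) = 56/3 ∩ BA · CD = 79/3]
2. B_y = -23/3  [2·signedArea(BDC) = 56/3 ∩ BA · CD = 79/3]
   → B = (-9, -23/3)

B = (-9, -23/3)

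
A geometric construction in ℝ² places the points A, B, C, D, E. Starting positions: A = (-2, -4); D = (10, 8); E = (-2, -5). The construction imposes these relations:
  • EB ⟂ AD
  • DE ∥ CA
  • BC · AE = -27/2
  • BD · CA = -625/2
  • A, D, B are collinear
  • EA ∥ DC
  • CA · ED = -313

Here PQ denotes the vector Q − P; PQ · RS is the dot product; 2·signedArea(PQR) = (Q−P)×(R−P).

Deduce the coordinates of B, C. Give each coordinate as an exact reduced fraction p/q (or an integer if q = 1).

B = (-5/2, -9/2)
C = (10, 9)

1. B_x = -5/2  [A, D, B are collinear ∩ EB ⟂ AD]
2. B_y = -9/2  [A, D, B are collinear ∩ EB ⟂ AD]
   → B = (-5/2, -9/2)
3. C_x = 10  [DE ∥ CA ∩ EA ∥ DC]
4. C_y = 9  [DE ∥ CA ∩ EA ∥ DC]
   → C = (10, 9)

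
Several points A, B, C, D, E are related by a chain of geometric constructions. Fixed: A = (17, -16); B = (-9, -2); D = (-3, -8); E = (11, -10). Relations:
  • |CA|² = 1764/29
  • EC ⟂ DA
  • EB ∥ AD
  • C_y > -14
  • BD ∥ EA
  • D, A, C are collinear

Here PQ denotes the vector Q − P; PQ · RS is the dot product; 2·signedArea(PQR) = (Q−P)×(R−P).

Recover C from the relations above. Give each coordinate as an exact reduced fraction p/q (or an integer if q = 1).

1. C_x = 283/29  [D, A, C are collinear ∩ EC ⟂ DA]
2. C_y = -380/29  [D, A, C are collinear ∩ EC ⟂ DA]
   → C = (283/29, -380/29)

C = (283/29, -380/29)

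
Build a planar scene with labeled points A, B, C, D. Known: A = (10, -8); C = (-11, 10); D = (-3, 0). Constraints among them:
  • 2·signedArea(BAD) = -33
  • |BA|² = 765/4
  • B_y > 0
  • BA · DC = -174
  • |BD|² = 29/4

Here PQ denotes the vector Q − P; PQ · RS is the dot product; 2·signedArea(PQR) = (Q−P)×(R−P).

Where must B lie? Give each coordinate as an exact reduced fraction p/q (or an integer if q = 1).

1. B_x = -1/2  [BA · DC = -174 ∩ 2·signedArea(BAD) = -33]
2. B_y = 1  [BA · DC = -174 ∩ 2·signedArea(BAD) = -33]
   → B = (-1/2, 1)

B = (-1/2, 1)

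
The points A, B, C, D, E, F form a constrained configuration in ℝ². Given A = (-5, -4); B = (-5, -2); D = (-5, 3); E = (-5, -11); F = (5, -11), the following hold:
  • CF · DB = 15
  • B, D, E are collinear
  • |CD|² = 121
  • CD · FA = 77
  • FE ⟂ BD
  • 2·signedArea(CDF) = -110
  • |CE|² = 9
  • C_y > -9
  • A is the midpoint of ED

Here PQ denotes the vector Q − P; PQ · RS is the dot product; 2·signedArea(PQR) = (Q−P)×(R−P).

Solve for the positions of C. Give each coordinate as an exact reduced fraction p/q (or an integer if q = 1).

C = (-5, -8)

1. C_x = -5  [CD · FA = 77 ∩ 2·signedArea(CDF) = -110]
2. C_y = -8  [CD · FA = 77 ∩ 2·signedArea(CDF) = -110]
   → C = (-5, -8)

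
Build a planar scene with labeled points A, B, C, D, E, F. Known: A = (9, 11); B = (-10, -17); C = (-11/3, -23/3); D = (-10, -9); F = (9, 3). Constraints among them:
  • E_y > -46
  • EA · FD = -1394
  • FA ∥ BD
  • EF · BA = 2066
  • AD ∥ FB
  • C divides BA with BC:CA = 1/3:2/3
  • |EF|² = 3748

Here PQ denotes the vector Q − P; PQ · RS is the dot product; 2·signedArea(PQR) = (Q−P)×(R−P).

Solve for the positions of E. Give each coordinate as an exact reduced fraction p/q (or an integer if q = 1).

E = (-29, -45)

1. E_x = -29  [EA · FD = -1394 ∩ EF · BA = 2066]
2. E_y = -45  [EA · FD = -1394 ∩ EF · BA = 2066]
   → E = (-29, -45)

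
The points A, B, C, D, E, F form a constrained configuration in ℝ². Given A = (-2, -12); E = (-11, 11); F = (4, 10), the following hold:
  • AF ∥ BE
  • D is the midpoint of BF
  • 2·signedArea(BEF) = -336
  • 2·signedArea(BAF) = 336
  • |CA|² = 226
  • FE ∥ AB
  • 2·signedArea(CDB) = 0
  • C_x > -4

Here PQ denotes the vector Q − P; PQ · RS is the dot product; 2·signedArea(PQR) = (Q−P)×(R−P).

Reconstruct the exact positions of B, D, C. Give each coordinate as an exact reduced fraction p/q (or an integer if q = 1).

B = (-17, -11)
C = (-3, 3)
D = (-13/2, -1/2)

1. B_x = -17  [AF ∥ BE ∩ FE ∥ AB]
2. B_y = -11  [AF ∥ BE ∩ FE ∥ AB]
   → B = (-17, -11)
3. D_x = -13/2  [D is the midpoint of BF]
4. D_y = -1/2  [D is the midpoint of BF]
   → D = (-13/2, -1/2)
5. C_x = -3  [line 21/2·x + -21/2·y + 63 = 0 ∩ |CA|² = 226]
6. C_y = 3  [line 21/2·x + -21/2·y + 63 = 0 ∩ |CA|² = 226]
   → C = (-3, 3)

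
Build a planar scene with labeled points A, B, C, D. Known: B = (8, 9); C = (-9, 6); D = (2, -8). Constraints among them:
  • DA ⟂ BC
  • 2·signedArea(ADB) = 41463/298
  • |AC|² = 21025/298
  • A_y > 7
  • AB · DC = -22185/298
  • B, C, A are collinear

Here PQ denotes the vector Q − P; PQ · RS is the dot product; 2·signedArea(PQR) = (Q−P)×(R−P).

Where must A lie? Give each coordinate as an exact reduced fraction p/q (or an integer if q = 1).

A = (-217/298, 2223/298)

1. A_x = -217/298  [B, C, A are collinear ∩ DA ⟂ BC]
2. A_y = 2223/298  [B, C, A are collinear ∩ DA ⟂ BC]
   → A = (-217/298, 2223/298)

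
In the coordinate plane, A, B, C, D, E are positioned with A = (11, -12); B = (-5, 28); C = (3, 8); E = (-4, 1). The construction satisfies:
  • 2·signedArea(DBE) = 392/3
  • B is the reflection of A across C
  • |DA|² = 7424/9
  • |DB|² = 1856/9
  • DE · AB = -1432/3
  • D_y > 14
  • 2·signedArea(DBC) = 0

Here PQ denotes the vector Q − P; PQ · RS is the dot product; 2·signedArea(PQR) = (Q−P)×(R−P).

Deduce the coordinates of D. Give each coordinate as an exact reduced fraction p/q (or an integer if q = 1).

1. D_x = 1/3  [2·signedArea(DBC) = 0 ∩ 2·signedArea(DBE) = 392/3]
2. D_y = 44/3  [2·signedArea(DBC) = 0 ∩ 2·signedArea(DBE) = 392/3]
   → D = (1/3, 44/3)

D = (1/3, 44/3)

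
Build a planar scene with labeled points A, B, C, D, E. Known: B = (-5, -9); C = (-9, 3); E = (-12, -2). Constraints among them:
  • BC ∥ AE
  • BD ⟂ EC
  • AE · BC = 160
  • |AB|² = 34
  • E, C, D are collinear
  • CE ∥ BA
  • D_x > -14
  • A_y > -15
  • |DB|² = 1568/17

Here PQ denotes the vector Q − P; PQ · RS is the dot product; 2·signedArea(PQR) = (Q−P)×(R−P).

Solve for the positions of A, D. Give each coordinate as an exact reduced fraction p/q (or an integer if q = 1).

A = (-8, -14)
D = (-225/17, -69/17)

1. A_x = -8  [BC ∥ AE ∩ CE ∥ BA]
2. A_y = -14  [BC ∥ AE ∩ CE ∥ BA]
   → A = (-8, -14)
3. D_x = -225/17  [E, C, D are collinear ∩ BD ⟂ EC]
4. D_y = -69/17  [E, C, D are collinear ∩ BD ⟂ EC]
   → D = (-225/17, -69/17)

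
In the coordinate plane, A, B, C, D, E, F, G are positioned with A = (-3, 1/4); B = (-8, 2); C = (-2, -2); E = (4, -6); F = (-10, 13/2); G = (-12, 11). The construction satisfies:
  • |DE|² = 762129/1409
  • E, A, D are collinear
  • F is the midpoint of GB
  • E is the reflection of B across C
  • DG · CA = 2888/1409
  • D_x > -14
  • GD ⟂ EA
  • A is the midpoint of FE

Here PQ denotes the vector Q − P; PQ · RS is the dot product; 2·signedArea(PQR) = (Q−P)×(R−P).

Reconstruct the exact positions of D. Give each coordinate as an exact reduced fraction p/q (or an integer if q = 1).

1. D_x = -18808/1409  [E, A, D are collinear ∩ GD ⟂ EA]
2. D_y = 13371/1409  [E, A, D are collinear ∩ GD ⟂ EA]
   → D = (-18808/1409, 13371/1409)

D = (-18808/1409, 13371/1409)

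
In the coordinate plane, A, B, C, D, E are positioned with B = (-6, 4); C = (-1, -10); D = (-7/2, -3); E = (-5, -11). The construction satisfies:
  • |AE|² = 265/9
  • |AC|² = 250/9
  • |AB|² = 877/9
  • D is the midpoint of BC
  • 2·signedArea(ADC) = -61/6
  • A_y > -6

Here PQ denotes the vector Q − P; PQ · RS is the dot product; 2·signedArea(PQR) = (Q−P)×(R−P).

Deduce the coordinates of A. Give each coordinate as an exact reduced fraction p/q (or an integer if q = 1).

1. A_x = -4  [line 7·x + 5/2·y + 253/6 = 0 ∩ |AE|² = 265/9]
2. A_y = -17/3  [line 7·x + 5/2·y + 253/6 = 0 ∩ |AE|² = 265/9]
   → A = (-4, -17/3)

A = (-4, -17/3)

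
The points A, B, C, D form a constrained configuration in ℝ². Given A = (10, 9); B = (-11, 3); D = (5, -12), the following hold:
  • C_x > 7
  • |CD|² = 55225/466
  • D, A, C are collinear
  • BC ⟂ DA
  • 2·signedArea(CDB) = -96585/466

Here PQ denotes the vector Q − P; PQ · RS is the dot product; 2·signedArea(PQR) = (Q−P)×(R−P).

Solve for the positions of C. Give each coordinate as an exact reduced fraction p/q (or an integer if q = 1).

C = (3505/466, -657/466)

1. C_x = 3505/466  [D, A, C are collinear ∩ BC ⟂ DA]
2. C_y = -657/466  [D, A, C are collinear ∩ BC ⟂ DA]
   → C = (3505/466, -657/466)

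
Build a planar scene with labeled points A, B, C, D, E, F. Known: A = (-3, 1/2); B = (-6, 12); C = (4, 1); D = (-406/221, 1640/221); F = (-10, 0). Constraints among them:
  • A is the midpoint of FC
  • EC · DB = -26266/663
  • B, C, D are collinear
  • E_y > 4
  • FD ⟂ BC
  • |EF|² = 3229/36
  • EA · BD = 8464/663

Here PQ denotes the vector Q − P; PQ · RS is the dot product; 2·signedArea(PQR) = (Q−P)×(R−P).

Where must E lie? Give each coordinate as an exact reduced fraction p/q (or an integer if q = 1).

E = (-5/3, 9/2)

1. E_x = -5/3  [line 920/221·x + -1012/221·y + 18262/663 = 0 ∩ |EF|² = 3229/36]
2. E_y = 9/2  [line 920/221·x + -1012/221·y + 18262/663 = 0 ∩ |EF|² = 3229/36]
   → E = (-5/3, 9/2)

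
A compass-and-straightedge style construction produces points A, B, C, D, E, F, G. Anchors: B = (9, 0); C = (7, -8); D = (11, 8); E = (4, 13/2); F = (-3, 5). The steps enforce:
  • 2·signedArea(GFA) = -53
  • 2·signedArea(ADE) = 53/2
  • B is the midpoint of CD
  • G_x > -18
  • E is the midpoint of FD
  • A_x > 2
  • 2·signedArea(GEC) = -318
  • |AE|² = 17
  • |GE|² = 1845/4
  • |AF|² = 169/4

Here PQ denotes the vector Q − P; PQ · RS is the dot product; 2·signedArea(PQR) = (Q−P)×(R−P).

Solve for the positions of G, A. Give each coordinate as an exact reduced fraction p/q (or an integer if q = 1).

A = (3, 5/2)
G = (-17, 2)

1. A_x = 3  [line 3/2·x + -7·y + 13 = 0 ∩ |AF|² = 169/4]
2. A_y = 5/2  [line 3/2·x + -7·y + 13 = 0 ∩ |AF|² = 169/4]
   → A = (3, 5/2)
3. G_x = -17  [2·signedArea(GEC) = -318 ∩ 2·signedArea(GFA) = -53]
4. G_y = 2  [2·signedArea(GEC) = -318 ∩ 2·signedArea(GFA) = -53]
   → G = (-17, 2)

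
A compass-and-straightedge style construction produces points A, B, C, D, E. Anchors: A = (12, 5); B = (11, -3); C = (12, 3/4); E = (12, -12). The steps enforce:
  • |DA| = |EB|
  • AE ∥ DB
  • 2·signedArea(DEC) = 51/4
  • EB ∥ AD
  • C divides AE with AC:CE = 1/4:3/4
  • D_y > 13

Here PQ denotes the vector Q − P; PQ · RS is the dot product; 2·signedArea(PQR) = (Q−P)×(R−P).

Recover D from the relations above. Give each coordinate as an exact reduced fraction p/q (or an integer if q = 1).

D = (11, 14)

1. D_x = 11  [AE ∥ DB ∩ EB ∥ AD]
2. D_y = 14  [AE ∥ DB ∩ EB ∥ AD]
   → D = (11, 14)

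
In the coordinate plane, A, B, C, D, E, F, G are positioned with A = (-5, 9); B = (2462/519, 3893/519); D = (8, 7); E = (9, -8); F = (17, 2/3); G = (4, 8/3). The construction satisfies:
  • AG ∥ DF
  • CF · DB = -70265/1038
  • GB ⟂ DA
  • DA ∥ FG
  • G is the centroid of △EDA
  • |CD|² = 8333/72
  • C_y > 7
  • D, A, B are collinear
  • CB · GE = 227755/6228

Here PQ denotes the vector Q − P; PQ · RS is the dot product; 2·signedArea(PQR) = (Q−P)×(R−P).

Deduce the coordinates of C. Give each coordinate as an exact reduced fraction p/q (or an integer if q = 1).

1. C_x = -11/4  [CB · GE = 227755/6228 ∩ CF · DB = -70265/1038]
2. C_y = 89/12  [CB · GE = 227755/6228 ∩ CF · DB = -70265/1038]
   → C = (-11/4, 89/12)

C = (-11/4, 89/12)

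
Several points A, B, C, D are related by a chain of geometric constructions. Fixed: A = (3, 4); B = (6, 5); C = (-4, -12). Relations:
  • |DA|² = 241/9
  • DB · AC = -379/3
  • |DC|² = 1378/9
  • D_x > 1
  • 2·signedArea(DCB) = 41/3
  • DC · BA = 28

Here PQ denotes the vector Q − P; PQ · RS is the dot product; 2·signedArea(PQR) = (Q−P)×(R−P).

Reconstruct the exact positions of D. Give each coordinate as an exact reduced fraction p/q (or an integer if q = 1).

D = (5/3, -1)

1. D_x = 5/3  [DB · AC = -379/3 ∩ DC · BA = 28]
2. D_y = -1  [DB · AC = -379/3 ∩ DC · BA = 28]
   → D = (5/3, -1)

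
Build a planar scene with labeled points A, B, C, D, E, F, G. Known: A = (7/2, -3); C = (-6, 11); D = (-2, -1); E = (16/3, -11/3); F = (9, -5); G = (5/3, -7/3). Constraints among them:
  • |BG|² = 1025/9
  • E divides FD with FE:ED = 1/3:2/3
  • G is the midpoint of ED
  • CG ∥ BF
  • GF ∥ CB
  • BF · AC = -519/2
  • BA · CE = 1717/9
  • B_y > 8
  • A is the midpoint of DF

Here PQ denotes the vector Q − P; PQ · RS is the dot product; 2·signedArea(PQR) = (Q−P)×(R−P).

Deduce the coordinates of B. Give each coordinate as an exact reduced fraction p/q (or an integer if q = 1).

B = (4/3, 25/3)

1. B_x = 4/3  [CG ∥ BF ∩ GF ∥ CB]
2. B_y = 25/3  [CG ∥ BF ∩ GF ∥ CB]
   → B = (4/3, 25/3)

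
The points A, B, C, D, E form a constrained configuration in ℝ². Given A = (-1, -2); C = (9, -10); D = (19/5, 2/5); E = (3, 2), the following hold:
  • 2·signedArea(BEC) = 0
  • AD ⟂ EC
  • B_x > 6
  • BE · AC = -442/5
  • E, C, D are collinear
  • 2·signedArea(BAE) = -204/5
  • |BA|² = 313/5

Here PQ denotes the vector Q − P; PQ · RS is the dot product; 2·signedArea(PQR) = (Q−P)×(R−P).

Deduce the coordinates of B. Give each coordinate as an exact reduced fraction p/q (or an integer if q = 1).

B = (32/5, -24/5)

1. B_x = 32/5  [2·signedArea(BEC) = 0 ∩ 2·signedArea(BAE) = -204/5]
2. B_y = -24/5  [2·signedArea(BEC) = 0 ∩ 2·signedArea(BAE) = -204/5]
   → B = (32/5, -24/5)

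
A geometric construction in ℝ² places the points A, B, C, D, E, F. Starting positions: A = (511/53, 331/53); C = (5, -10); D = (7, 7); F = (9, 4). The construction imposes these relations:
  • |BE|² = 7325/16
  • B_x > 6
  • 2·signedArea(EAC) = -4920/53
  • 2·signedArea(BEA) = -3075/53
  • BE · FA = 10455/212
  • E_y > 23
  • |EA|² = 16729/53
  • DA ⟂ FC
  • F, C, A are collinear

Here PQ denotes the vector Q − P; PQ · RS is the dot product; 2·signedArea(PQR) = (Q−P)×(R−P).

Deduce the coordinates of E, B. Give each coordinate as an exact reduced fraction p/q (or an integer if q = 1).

1. E_x = 9  [line 861/53·x + -246/53·y + -1845/53 = 0 ∩ |EA|² = 16729/53]
2. E_y = 24  [line 861/53·x + -246/53·y + -1845/53 = 0 ∩ |EA|² = 16729/53]
   → E = (9, 24)
3. B_x = 13/2  [2·signedArea(BEA) = -3075/53 ∩ BE · FA = 10455/212]
4. B_y = 11/4  [2·signedArea(BEA) = -3075/53 ∩ BE · FA = 10455/212]
   → B = (13/2, 11/4)

B = (13/2, 11/4)
E = (9, 24)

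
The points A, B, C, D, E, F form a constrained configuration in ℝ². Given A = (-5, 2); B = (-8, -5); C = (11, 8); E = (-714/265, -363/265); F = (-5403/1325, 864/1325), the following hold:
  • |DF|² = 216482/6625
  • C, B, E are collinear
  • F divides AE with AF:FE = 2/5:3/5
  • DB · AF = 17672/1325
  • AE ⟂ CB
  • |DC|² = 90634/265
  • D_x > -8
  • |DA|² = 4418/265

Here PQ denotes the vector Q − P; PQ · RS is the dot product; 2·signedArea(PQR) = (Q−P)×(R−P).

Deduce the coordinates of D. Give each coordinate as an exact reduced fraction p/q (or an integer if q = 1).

D = (-1936/265, 1423/265)

1. D_x = -1936/265  [line -1222/1325·x + 1786/1325·y + -18518/1325 = 0 ∩ |DA|² = 4418/265]
2. D_y = 1423/265  [line -1222/1325·x + 1786/1325·y + -18518/1325 = 0 ∩ |DA|² = 4418/265]
   → D = (-1936/265, 1423/265)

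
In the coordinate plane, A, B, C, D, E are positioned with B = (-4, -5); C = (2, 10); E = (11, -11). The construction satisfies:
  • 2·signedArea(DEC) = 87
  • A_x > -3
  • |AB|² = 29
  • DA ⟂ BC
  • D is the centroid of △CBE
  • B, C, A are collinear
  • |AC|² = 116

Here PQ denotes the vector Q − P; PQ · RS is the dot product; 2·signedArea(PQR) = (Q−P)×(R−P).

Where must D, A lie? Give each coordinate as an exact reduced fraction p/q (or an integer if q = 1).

A = (-2, 0)
D = (3, -2)

1. D_x = 3  [D is the centroid of △CBE]
2. D_y = -2  [D is the centroid of △CBE]
   → D = (3, -2)
3. A_x = -2  [B, C, A are collinear ∩ DA ⟂ BC]
4. A_y = 0  [B, C, A are collinear ∩ DA ⟂ BC]
   → A = (-2, 0)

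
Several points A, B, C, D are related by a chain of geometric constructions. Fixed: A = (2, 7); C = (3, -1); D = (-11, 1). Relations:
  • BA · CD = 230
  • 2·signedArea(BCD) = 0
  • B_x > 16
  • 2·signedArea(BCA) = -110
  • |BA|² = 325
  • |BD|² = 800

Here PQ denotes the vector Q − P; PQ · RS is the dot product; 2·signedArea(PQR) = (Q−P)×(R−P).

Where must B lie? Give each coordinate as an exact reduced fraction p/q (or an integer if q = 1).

1. B_x = 17  [2·signedArea(BCD) = 0 ∩ BA · CD = 230]
2. B_y = -3  [2·signedArea(BCD) = 0 ∩ BA · CD = 230]
   → B = (17, -3)

B = (17, -3)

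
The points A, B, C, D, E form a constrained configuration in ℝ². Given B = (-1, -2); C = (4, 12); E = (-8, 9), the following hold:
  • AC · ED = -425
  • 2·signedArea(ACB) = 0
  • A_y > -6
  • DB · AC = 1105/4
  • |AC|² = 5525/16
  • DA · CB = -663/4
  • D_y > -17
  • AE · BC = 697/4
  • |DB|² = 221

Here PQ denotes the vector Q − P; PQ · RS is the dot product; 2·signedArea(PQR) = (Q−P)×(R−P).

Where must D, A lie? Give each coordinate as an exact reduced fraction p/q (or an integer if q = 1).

1. A_x = -9/4  [2·signedArea(ACB) = 0 ∩ AE · BC = 697/4]
2. A_y = -11/2  [2·signedArea(ACB) = 0 ∩ AE · BC = 697/4]
   → A = (-9/4, -11/2)
3. D_x = -6  [line 5·x + 14·y + 254 = 0 ∩ |DB|² = 221]
4. D_y = -16  [line 5·x + 14·y + 254 = 0 ∩ |DB|² = 221]
   → D = (-6, -16)

A = (-9/4, -11/2)
D = (-6, -16)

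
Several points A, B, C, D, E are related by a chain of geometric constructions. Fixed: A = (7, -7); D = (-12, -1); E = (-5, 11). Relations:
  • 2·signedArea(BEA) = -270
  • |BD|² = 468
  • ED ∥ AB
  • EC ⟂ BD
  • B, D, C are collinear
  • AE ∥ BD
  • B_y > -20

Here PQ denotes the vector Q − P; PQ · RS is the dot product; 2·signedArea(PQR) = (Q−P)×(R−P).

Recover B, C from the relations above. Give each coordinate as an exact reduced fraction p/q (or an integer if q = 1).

1. B_x = 0  [AE ∥ BD ∩ ED ∥ AB]
2. B_y = -19  [AE ∥ BD ∩ ED ∥ AB]
   → B = (0, -19)
3. C_x = -200/13  [B, D, C are collinear ∩ EC ⟂ BD]
4. C_y = 53/13  [B, D, C are collinear ∩ EC ⟂ BD]
   → C = (-200/13, 53/13)

B = (0, -19)
C = (-200/13, 53/13)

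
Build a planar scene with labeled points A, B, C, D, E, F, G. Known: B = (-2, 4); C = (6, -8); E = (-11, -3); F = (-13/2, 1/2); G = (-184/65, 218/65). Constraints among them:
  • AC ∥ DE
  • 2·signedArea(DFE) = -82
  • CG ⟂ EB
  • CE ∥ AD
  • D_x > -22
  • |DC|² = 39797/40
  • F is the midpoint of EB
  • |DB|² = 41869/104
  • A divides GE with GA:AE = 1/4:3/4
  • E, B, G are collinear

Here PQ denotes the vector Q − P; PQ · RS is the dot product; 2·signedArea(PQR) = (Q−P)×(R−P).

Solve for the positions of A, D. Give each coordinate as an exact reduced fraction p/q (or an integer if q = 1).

1. A_x = -1267/260  [A divides GE with GA:AE = 1/4:3/4]
2. A_y = 459/260  [A divides GE with GA:AE = 1/4:3/4]
   → A = (-1267/260, 459/260)
3. D_x = -5687/260  [AC ∥ DE ∩ CE ∥ AD]
4. D_y = 1759/260  [AC ∥ DE ∩ CE ∥ AD]
   → D = (-5687/260, 1759/260)

A = (-1267/260, 459/260)
D = (-5687/260, 1759/260)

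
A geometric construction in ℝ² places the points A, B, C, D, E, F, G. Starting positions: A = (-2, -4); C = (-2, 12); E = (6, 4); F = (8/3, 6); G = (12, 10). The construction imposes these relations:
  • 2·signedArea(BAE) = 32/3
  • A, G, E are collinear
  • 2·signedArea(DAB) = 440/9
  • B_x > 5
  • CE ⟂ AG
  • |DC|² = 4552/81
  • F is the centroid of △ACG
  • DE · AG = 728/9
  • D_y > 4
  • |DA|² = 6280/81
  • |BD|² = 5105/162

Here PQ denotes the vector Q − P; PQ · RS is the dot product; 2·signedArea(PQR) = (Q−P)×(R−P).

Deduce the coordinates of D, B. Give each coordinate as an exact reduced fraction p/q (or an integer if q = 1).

1. D_x = -4/9  [line -14·x + -14·y + 532/9 = 0 ∩ |DA|² = 6280/81]
2. D_y = 14/3  [line -14·x + -14·y + 532/9 = 0 ∩ |DA|² = 6280/81]
   → D = (-4/9, 14/3)
3. B_x = 31/6  [2·signedArea(DAB) = 440/9 ∩ 2·signedArea(BAE) = 32/3]
4. B_y = 9/2  [2·signedArea(DAB) = 440/9 ∩ 2·signedArea(BAE) = 32/3]
   → B = (31/6, 9/2)

B = (31/6, 9/2)
D = (-4/9, 14/3)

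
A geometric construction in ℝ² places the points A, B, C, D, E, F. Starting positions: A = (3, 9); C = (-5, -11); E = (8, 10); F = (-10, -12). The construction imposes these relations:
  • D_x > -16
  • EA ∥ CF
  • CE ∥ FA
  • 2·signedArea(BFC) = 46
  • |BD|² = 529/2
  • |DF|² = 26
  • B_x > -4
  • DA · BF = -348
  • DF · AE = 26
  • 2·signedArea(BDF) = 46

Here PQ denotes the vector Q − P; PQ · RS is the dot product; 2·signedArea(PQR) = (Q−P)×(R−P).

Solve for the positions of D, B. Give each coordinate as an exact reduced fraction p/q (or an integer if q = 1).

1. D_x = -15  [line -5·x + -1·y + -88 = 0 ∩ |DF|² = 26]
2. D_y = -13  [line -5·x + -1·y + -88 = 0 ∩ |DF|² = 26]
   → D = (-15, -13)
3. B_x = -7/2  [2·signedArea(BDF) = 46 ∩ DA · BF = -348]
4. B_y = -3/2  [2·signedArea(BDF) = 46 ∩ DA · BF = -348]
   → B = (-7/2, -3/2)

B = (-7/2, -3/2)
D = (-15, -13)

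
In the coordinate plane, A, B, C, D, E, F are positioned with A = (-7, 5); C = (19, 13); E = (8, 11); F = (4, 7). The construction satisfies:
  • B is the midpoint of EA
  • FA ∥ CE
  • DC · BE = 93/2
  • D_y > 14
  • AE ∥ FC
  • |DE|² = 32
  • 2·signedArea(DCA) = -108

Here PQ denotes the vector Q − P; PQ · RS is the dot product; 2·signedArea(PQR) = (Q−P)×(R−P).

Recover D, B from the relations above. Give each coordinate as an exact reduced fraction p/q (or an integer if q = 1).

1. D_x = 12  [line 8·x + -26·y + 294 = 0 ∩ |DE|² = 32]
2. D_y = 15  [line 8·x + -26·y + 294 = 0 ∩ |DE|² = 32]
   → D = (12, 15)
3. B_x = 1/2  [DC · BE = 93/2 ∩ B is the midpoint of EA]
4. B_y = 8  [DC · BE = 93/2 ∩ B is the midpoint of EA]
   → B = (1/2, 8)

B = (1/2, 8)
D = (12, 15)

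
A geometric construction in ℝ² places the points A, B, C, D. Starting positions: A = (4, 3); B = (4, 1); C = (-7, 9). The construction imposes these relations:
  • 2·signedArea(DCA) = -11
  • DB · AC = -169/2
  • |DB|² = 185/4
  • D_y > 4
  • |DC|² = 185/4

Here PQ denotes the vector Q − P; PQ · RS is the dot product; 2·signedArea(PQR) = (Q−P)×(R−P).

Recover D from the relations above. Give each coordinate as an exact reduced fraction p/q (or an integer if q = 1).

1. D_x = -3/2  [DB · AC = -169/2 ∩ 2·signedArea(DCA) = -11]
2. D_y = 5  [DB · AC = -169/2 ∩ 2·signedArea(DCA) = -11]
   → D = (-3/2, 5)

D = (-3/2, 5)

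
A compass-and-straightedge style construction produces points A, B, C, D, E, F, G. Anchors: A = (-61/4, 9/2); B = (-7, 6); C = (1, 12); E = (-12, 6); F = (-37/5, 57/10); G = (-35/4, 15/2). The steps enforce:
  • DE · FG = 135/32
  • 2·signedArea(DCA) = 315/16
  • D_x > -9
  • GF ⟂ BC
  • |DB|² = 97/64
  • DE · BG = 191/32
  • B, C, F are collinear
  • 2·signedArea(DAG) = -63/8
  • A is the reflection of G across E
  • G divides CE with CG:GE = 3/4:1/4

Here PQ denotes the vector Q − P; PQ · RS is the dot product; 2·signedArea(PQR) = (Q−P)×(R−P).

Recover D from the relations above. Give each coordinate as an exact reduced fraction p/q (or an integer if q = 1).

D = (-323/40, 33/5)

1. D_x = -323/40  [2·signedArea(DAG) = -63/8 ∩ DE · BG = 191/32]
2. D_y = 33/5  [2·signedArea(DAG) = -63/8 ∩ DE · BG = 191/32]
   → D = (-323/40, 33/5)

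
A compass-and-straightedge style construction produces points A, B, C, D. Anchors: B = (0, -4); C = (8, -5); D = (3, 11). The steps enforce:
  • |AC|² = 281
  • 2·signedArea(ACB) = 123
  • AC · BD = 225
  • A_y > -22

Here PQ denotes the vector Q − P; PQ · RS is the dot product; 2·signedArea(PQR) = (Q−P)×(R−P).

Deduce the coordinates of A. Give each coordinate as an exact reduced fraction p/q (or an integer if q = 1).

A = (13, -21)

1. A_x = 13  [AC · BD = 225 ∩ 2·signedArea(ACB) = 123]
2. A_y = -21  [AC · BD = 225 ∩ 2·signedArea(ACB) = 123]
   → A = (13, -21)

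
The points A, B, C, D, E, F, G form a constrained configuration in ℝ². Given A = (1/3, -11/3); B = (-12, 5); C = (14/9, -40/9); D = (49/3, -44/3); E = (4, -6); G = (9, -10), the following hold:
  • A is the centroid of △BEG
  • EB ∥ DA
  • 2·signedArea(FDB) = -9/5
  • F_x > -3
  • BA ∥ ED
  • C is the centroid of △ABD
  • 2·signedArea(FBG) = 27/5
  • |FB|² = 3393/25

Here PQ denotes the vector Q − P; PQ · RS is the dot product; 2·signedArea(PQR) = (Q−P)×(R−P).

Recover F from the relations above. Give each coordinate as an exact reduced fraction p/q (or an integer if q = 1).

F = (-12/5, -8/5)

1. F_x = -12/5  [2·signedArea(FDB) = -9/5 ∩ 2·signedArea(FBG) = 27/5]
2. F_y = -8/5  [2·signedArea(FDB) = -9/5 ∩ 2·signedArea(FBG) = 27/5]
   → F = (-12/5, -8/5)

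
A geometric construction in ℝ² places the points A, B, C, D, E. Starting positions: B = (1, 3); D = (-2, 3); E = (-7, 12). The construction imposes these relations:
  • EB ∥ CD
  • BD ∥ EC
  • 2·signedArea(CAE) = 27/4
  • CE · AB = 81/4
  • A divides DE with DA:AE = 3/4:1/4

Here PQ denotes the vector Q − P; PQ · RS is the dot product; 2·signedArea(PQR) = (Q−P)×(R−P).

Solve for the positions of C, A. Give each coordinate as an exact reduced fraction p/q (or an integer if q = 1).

1. C_x = -10  [EB ∥ CD ∩ BD ∥ EC]
2. C_y = 12  [EB ∥ CD ∩ BD ∥ EC]
   → C = (-10, 12)
3. A_x = -23/4  [A divides DE with DA:AE = 3/4:1/4]
4. A_y = 39/4  [A divides DE with DA:AE = 3/4:1/4]
   → A = (-23/4, 39/4)

A = (-23/4, 39/4)
C = (-10, 12)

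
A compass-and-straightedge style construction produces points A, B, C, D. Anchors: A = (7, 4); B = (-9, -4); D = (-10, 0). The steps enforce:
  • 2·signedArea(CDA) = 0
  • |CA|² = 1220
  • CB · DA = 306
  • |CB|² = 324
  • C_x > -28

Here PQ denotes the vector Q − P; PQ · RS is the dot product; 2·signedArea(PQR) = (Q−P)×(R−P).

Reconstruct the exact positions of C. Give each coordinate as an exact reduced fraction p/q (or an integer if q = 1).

1. C_x = -27  [2·signedArea(CDA) = 0 ∩ CB · DA = 306]
2. C_y = -4  [2·signedArea(CDA) = 0 ∩ CB · DA = 306]
   → C = (-27, -4)

C = (-27, -4)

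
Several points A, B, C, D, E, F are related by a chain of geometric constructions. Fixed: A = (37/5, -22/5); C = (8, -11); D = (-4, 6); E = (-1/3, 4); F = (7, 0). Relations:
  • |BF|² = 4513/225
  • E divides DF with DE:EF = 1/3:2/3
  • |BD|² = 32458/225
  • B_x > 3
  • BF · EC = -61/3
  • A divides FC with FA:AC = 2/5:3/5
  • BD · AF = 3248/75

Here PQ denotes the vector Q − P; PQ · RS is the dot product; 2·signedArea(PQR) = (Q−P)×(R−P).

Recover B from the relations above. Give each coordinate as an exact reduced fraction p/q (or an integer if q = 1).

1. B_x = 19/5  [BF · EC = -61/3 ∩ BD · AF = 3248/75]
2. B_y = -47/15  [BF · EC = -61/3 ∩ BD · AF = 3248/75]
   → B = (19/5, -47/15)

B = (19/5, -47/15)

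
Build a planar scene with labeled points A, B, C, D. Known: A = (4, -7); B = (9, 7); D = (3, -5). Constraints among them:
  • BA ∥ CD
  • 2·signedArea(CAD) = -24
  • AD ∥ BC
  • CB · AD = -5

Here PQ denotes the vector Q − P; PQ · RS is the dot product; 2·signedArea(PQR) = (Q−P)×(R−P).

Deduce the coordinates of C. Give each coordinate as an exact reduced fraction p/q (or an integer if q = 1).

1. C_x = 8  [BA ∥ CD ∩ AD ∥ BC]
2. C_y = 9  [BA ∥ CD ∩ AD ∥ BC]
   → C = (8, 9)

C = (8, 9)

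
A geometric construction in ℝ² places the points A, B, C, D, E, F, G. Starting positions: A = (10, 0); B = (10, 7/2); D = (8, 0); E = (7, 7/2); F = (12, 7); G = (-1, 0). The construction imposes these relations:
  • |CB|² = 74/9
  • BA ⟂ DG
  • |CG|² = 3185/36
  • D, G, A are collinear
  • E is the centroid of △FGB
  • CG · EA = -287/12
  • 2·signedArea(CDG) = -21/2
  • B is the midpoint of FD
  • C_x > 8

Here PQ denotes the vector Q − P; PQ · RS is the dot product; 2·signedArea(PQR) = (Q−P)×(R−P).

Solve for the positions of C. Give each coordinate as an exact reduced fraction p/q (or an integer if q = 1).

C = (25/3, 7/6)

1. C_x = 25/3  [2·signedArea(CDG) = -21/2 ∩ CG · EA = -287/12]
2. C_y = 7/6  [2·signedArea(CDG) = -21/2 ∩ CG · EA = -287/12]
   → C = (25/3, 7/6)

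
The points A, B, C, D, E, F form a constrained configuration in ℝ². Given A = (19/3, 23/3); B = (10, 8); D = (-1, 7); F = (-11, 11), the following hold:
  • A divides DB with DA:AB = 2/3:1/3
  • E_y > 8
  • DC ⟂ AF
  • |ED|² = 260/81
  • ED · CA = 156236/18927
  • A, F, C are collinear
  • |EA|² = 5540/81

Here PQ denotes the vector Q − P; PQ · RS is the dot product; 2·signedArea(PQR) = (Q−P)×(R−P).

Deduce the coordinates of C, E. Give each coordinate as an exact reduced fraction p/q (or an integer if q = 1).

C = (-431/701, 6311/701)
E = (-17/9, 77/9)

1. C_x = -431/701  [A, F, C are collinear ∩ DC ⟂ AF]
2. C_y = 6311/701  [A, F, C are collinear ∩ DC ⟂ AF]
   → C = (-431/701, 6311/701)
3. E_x = -17/9  [line -14612/2103·x + 2810/2103·y + -464774/18927 = 0 ∩ |ED|² = 260/81]
4. E_y = 77/9  [line -14612/2103·x + 2810/2103·y + -464774/18927 = 0 ∩ |ED|² = 260/81]
   → E = (-17/9, 77/9)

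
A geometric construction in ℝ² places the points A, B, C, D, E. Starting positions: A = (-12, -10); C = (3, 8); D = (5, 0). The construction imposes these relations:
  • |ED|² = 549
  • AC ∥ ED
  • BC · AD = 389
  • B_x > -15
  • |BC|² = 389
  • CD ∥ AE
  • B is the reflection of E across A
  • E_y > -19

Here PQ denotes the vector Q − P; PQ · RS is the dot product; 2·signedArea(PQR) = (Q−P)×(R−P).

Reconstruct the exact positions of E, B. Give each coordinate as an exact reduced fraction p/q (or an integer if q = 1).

B = (-14, -2)
E = (-10, -18)

1. E_x = -10  [AC ∥ ED ∩ CD ∥ AE]
2. E_y = -18  [AC ∥ ED ∩ CD ∥ AE]
   → E = (-10, -18)
3. B_x = -14  [B is the reflection of E across A]
4. B_y = -2  [B is the reflection of E across A]
   → B = (-14, -2)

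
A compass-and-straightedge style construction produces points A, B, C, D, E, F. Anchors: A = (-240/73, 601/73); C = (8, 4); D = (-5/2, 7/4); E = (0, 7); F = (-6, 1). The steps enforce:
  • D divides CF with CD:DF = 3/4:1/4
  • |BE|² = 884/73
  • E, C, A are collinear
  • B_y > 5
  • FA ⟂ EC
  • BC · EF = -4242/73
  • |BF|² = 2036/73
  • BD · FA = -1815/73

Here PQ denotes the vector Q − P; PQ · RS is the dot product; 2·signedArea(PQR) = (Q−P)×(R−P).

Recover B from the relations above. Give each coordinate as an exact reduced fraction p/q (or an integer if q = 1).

B = (-226/73, 395/73)

1. B_x = -226/73  [BC · EF = -4242/73 ∩ BD · FA = -1815/73]
2. B_y = 395/73  [BC · EF = -4242/73 ∩ BD · FA = -1815/73]
   → B = (-226/73, 395/73)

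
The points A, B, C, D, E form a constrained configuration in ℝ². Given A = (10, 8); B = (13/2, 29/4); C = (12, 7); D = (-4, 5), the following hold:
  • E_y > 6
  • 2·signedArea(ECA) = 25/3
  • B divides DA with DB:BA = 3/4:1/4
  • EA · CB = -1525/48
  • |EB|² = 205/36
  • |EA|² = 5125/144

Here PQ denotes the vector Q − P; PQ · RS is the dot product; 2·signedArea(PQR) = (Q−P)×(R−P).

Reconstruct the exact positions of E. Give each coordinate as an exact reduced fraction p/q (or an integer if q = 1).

E = (25/6, 27/4)

1. E_x = 25/6  [2·signedArea(ECA) = 25/3 ∩ EA · CB = -1525/48]
2. E_y = 27/4  [2·signedArea(ECA) = 25/3 ∩ EA · CB = -1525/48]
   → E = (25/6, 27/4)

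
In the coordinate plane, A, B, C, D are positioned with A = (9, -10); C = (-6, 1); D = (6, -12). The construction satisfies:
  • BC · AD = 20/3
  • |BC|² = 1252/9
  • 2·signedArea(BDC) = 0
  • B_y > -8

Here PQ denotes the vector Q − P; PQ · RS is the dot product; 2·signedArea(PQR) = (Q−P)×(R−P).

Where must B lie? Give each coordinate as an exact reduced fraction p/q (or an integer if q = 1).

1. B_x = 2  [2·signedArea(BDC) = 0 ∩ BC · AD = 20/3]
2. B_y = -23/3  [2·signedArea(BDC) = 0 ∩ BC · AD = 20/3]
   → B = (2, -23/3)

B = (2, -23/3)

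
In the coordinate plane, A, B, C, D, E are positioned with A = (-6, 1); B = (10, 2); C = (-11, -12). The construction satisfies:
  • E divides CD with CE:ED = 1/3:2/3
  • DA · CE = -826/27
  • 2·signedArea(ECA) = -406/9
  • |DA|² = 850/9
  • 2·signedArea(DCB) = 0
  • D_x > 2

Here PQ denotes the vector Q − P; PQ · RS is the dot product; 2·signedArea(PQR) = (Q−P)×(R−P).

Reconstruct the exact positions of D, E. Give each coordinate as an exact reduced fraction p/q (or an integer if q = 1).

1. D_x = 3  [line -14·x + 21·y + 98 = 0 ∩ |DA|² = 850/9]
2. D_y = -8/3  [line -14·x + 21·y + 98 = 0 ∩ |DA|² = 850/9]
   → D = (3, -8/3)
3. E_x = -19/3  [E divides CD with CE:ED = 1/3:2/3]
4. E_y = -80/9  [E divides CD with CE:ED = 1/3:2/3]
   → E = (-19/3, -80/9)

D = (3, -8/3)
E = (-19/3, -80/9)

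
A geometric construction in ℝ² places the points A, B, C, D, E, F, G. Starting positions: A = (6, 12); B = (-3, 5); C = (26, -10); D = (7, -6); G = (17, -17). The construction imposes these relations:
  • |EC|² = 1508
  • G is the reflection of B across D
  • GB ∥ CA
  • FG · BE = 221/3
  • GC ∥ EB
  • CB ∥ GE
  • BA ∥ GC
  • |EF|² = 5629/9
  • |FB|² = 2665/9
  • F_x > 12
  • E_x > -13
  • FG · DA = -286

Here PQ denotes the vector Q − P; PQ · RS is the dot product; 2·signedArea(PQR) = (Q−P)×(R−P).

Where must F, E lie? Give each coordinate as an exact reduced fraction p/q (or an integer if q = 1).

1. F_x = 13  [line 1·x + -18·y + -37 = 0 ∩ |FB|² = 2665/9]
2. F_y = -4/3  [line 1·x + -18·y + -37 = 0 ∩ |FB|² = 2665/9]
   → F = (13, -4/3)
3. E_x = -12  [FG · BE = 221/3 ∩ GC ∥ EB]
4. E_y = -2  [FG · BE = 221/3 ∩ GC ∥ EB]
   → E = (-12, -2)

E = (-12, -2)
F = (13, -4/3)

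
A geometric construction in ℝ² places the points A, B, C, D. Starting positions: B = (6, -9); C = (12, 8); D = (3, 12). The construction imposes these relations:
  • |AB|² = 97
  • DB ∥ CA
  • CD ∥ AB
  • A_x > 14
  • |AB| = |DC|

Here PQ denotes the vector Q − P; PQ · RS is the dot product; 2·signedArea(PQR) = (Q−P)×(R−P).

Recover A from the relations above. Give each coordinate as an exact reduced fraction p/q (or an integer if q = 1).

1. A_x = 15  [CD ∥ AB ∩ DB ∥ CA]
2. A_y = -13  [CD ∥ AB ∩ DB ∥ CA]
   → A = (15, -13)

A = (15, -13)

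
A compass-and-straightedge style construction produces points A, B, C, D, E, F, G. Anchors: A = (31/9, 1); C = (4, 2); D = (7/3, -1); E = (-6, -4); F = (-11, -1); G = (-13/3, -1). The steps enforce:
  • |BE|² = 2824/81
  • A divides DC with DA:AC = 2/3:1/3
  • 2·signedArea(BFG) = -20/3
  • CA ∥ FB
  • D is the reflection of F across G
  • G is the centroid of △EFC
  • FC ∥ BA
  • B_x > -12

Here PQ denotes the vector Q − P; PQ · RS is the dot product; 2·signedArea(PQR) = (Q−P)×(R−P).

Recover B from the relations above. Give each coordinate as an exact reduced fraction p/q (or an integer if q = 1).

B = (-104/9, -2)

1. B_x = -104/9  [FC ∥ BA ∩ CA ∥ FB]
2. B_y = -2  [FC ∥ BA ∩ CA ∥ FB]
   → B = (-104/9, -2)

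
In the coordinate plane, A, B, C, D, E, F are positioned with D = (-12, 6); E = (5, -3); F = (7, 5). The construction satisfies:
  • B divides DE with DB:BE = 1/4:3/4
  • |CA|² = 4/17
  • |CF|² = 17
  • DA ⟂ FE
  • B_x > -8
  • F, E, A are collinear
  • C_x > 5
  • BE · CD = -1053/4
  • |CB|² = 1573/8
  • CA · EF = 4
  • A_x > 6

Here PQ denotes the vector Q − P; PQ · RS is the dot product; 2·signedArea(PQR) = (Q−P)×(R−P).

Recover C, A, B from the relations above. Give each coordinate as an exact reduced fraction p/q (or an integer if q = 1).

A = (104/17, 25/17)
B = (-31/4, 15/4)
C = (6, 1)

1. A_x = 104/17  [F, E, A are collinear ∩ DA ⟂ FE]
2. A_y = 25/17  [F, E, A are collinear ∩ DA ⟂ FE]
   → A = (104/17, 25/17)
3. B_x = -31/4  [B divides DE with DB:BE = 1/4:3/4]
4. B_y = 15/4  [B divides DE with DB:BE = 1/4:3/4]
   → B = (-31/4, 15/4)
5. C_x = 6  [CA · EF = 4 ∩ BE · CD = -1053/4]
6. C_y = 1  [CA · EF = 4 ∩ BE · CD = -1053/4]
   → C = (6, 1)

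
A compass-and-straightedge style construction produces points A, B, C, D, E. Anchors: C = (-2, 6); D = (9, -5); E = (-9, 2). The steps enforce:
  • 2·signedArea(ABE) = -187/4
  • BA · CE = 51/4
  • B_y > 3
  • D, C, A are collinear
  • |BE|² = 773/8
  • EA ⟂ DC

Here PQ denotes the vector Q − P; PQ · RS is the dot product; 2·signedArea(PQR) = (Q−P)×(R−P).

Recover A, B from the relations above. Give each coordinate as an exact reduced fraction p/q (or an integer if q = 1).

A = (-7/2, 15/2)
B = (3/4, 13/4)

1. A_x = -7/2  [D, C, A are collinear ∩ EA ⟂ DC]
2. A_y = 15/2  [D, C, A are collinear ∩ EA ⟂ DC]
   → A = (-7/2, 15/2)
3. B_x = 3/4  [BA · CE = 51/4 ∩ 2·signedArea(ABE) = -187/4]
4. B_y = 13/4  [BA · CE = 51/4 ∩ 2·signedArea(ABE) = -187/4]
   → B = (3/4, 13/4)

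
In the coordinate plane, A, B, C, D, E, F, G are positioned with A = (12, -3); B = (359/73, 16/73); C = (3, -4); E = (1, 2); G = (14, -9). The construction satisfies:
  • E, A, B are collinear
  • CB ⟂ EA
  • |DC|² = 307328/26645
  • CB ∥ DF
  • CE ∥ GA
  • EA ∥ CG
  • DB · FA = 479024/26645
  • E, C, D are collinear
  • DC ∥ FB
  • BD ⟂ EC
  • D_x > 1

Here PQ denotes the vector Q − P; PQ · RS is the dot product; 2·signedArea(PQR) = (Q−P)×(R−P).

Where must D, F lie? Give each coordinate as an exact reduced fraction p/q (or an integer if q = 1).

D = (703/365, -284/365)
F = (1403/365, 1256/365)

1. D_x = 703/365  [E, C, D are collinear ∩ BD ⟂ EC]
2. D_y = -284/365  [E, C, D are collinear ∩ BD ⟂ EC]
   → D = (703/365, -284/365)
3. F_x = 1403/365  [DC ∥ FB ∩ CB ∥ DF]
4. F_y = 1256/365  [DC ∥ FB ∩ CB ∥ DF]
   → F = (1403/365, 1256/365)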